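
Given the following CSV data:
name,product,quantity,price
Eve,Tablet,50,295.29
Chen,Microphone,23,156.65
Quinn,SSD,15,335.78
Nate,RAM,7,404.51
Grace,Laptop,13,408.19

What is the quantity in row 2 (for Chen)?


Row 2: Chen
Column 'quantity' = 23

ANSWER: 23


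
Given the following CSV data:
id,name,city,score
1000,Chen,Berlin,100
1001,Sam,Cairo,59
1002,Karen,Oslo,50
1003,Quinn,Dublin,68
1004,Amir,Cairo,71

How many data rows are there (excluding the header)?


Counting rows (excluding header):
Header: id,name,city,score
Data rows: 5

ANSWER: 5


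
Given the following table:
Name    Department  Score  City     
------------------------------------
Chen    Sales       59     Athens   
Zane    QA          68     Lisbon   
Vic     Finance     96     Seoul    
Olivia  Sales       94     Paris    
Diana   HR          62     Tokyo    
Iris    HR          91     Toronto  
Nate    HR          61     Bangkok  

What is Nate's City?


Row 7: Nate
City = Bangkok

ANSWER: Bangkok


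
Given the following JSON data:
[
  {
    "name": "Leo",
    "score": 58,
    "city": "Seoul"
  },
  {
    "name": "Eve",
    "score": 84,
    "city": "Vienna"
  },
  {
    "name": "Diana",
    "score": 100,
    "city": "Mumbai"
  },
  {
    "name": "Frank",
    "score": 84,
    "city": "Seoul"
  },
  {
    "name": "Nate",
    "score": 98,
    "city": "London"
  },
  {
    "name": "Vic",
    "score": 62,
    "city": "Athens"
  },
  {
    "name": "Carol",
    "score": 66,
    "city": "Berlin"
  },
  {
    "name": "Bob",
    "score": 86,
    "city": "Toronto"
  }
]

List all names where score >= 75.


Filtering records where score >= 75:
  Leo (score=58) -> no
  Eve (score=84) -> YES
  Diana (score=100) -> YES
  Frank (score=84) -> YES
  Nate (score=98) -> YES
  Vic (score=62) -> no
  Carol (score=66) -> no
  Bob (score=86) -> YES


ANSWER: Eve, Diana, Frank, Nate, Bob


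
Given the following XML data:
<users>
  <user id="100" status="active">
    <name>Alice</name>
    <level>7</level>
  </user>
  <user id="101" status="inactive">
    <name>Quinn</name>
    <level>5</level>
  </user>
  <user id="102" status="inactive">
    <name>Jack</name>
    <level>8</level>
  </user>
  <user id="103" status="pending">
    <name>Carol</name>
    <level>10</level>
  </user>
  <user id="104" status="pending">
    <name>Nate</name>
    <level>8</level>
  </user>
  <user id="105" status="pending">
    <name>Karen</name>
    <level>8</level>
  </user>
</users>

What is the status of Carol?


Finding user with name = Carol
user id="103" status="pending"

ANSWER: pending


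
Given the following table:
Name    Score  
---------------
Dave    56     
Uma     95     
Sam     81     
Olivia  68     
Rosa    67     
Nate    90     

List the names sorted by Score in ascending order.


Sorting by Score (ascending):
  Dave: 56
  Rosa: 67
  Olivia: 68
  Sam: 81
  Nate: 90
  Uma: 95


ANSWER: Dave, Rosa, Olivia, Sam, Nate, Uma


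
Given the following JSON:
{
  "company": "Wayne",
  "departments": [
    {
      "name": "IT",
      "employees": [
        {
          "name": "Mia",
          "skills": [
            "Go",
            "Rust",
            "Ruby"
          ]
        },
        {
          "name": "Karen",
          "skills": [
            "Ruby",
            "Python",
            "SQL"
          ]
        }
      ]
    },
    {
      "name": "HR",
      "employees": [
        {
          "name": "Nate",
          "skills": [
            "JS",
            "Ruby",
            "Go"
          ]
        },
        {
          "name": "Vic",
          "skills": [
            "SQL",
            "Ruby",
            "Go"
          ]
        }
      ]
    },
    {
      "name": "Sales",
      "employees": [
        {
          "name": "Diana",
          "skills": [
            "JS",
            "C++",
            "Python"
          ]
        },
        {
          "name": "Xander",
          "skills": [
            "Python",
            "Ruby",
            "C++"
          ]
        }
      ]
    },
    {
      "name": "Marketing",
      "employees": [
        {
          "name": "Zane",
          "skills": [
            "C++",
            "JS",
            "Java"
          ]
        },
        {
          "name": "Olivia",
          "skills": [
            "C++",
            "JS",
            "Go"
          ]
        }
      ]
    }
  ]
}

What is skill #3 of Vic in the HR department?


Path: departments[1].employees[1].skills[2]
Value: Go

ANSWER: Go


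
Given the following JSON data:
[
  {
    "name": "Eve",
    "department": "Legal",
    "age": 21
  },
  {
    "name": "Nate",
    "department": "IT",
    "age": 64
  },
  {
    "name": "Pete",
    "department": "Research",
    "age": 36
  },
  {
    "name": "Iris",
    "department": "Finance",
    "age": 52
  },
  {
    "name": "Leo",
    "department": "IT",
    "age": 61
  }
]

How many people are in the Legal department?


Scanning records for department = Legal
  Record 0: Eve
Count: 1

ANSWER: 1


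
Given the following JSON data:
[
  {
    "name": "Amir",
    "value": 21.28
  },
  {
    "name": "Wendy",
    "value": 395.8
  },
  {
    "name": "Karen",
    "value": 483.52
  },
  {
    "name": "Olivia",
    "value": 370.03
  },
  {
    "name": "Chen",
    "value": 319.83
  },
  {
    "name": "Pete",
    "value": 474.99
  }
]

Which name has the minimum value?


Comparing values:
  Amir: 21.28
  Wendy: 395.8
  Karen: 483.52
  Olivia: 370.03
  Chen: 319.83
  Pete: 474.99
Minimum: Amir (21.28)

ANSWER: Amir


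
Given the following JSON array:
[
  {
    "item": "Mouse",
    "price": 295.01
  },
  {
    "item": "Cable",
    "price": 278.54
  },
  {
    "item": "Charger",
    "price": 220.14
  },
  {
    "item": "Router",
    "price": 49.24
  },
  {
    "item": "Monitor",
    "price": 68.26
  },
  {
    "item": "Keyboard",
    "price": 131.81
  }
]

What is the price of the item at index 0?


Array index 0 -> Mouse
price = 295.01

ANSWER: 295.01


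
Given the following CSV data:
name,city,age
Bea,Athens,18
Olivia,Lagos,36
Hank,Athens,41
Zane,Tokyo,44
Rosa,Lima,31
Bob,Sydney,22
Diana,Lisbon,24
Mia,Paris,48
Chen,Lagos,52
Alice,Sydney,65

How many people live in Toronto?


Scanning city column for 'Toronto':
Total matches: 0

ANSWER: 0


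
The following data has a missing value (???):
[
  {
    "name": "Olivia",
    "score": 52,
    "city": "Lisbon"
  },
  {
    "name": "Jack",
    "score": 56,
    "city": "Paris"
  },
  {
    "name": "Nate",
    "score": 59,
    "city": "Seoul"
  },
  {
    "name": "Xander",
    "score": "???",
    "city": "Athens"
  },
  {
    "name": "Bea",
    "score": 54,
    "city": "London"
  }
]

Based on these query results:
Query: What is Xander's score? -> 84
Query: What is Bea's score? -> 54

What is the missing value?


The missing value is Xander's score
From query: Xander's score = 84

ANSWER: 84


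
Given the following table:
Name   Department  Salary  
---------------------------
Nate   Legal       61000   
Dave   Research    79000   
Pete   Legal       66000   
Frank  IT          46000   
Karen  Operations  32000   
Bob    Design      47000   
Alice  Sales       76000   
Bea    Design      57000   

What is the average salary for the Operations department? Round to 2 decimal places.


Operations department members:
  Karen: 32000
Sum = 32000
Count = 1
Average = 32000 / 1 = 32000.00

ANSWER: 32000.00


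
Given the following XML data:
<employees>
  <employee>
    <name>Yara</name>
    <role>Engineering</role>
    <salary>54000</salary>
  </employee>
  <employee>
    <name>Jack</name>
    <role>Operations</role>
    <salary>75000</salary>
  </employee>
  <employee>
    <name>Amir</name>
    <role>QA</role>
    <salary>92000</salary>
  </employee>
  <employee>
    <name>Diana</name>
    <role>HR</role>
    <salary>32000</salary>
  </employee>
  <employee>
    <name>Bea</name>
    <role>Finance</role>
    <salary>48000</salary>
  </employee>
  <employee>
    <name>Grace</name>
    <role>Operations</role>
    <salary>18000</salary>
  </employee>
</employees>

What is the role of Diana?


Searching for <employee> with <name>Diana</name>
Found at position 4
<role>HR</role>

ANSWER: HR


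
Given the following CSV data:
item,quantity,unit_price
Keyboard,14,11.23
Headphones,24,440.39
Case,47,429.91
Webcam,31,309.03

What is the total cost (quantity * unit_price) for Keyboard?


Row: Keyboard
quantity = 14
unit_price = 11.23
total = 14 * 11.23 = 157.22

ANSWER: 157.22


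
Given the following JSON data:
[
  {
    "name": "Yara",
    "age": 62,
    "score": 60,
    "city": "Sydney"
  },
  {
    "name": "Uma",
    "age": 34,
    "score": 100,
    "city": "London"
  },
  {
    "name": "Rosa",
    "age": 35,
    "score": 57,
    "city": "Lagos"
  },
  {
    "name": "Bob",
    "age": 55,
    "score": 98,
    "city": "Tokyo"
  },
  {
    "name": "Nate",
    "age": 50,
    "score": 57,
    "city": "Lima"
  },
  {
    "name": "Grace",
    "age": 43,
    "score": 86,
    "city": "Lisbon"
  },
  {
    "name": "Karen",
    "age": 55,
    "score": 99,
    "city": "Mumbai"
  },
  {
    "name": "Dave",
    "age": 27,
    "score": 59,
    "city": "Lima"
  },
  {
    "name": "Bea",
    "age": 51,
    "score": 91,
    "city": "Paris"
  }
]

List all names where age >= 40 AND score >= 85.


Checking both conditions:
  Yara (age=62, score=60) -> no
  Uma (age=34, score=100) -> no
  Rosa (age=35, score=57) -> no
  Bob (age=55, score=98) -> YES
  Nate (age=50, score=57) -> no
  Grace (age=43, score=86) -> YES
  Karen (age=55, score=99) -> YES
  Dave (age=27, score=59) -> no
  Bea (age=51, score=91) -> YES


ANSWER: Bob, Grace, Karen, Bea


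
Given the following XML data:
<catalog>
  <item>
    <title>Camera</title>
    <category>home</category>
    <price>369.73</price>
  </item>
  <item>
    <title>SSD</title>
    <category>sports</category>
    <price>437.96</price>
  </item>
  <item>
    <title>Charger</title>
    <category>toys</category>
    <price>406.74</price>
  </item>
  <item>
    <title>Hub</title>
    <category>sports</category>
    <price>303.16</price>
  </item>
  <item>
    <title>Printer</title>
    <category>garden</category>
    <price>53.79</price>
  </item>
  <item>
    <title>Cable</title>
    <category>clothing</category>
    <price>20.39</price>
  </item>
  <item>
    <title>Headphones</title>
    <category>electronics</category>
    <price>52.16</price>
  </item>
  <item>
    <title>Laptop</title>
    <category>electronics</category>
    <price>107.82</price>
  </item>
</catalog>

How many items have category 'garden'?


Scanning <item> elements for <category>garden</category>:
  Item 5: Printer -> MATCH
Count: 1

ANSWER: 1


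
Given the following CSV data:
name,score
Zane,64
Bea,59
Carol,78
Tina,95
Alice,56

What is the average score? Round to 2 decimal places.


Scores: 64, 59, 78, 95, 56
Sum = 352
Count = 5
Average = 352 / 5 = 70.40

ANSWER: 70.40


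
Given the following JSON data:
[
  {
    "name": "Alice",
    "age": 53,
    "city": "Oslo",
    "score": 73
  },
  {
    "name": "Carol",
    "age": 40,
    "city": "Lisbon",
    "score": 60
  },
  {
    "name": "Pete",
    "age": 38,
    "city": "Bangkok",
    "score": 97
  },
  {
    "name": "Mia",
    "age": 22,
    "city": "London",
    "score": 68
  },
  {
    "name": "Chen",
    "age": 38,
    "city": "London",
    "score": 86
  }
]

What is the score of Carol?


Looking up record where name = Carol
Record index: 1
Field 'score' = 60

ANSWER: 60


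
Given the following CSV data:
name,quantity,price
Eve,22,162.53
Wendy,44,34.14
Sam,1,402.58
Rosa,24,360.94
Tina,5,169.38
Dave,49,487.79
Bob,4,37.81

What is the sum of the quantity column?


Values in 'quantity' column:
  Row 1: 22
  Row 2: 44
  Row 3: 1
  Row 4: 24
  Row 5: 5
  Row 6: 49
  Row 7: 4
Sum = 22 + 44 + 1 + 24 + 5 + 49 + 4 = 149

ANSWER: 149


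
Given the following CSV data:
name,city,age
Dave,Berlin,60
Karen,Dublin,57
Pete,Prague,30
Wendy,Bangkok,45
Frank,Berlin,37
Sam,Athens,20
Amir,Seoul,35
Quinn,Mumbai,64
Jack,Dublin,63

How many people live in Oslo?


Scanning city column for 'Oslo':
Total matches: 0

ANSWER: 0


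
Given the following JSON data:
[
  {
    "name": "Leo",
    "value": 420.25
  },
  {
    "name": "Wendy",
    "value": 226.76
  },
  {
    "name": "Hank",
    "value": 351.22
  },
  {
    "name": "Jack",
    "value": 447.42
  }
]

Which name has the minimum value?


Comparing values:
  Leo: 420.25
  Wendy: 226.76
  Hank: 351.22
  Jack: 447.42
Minimum: Wendy (226.76)

ANSWER: Wendy


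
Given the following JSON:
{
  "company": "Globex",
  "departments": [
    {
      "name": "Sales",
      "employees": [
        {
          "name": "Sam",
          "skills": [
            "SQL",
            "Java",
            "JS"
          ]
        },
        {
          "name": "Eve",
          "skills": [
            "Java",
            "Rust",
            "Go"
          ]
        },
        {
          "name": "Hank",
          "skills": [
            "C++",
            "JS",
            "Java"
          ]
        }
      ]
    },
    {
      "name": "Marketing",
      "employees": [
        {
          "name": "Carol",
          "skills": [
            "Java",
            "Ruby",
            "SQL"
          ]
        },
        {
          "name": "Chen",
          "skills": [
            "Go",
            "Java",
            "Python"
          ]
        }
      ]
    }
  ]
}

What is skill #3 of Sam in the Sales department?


Path: departments[0].employees[0].skills[2]
Value: JS

ANSWER: JS


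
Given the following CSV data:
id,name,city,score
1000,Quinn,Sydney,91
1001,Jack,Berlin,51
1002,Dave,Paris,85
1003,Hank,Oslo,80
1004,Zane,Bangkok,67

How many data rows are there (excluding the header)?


Counting rows (excluding header):
Header: id,name,city,score
Data rows: 5

ANSWER: 5


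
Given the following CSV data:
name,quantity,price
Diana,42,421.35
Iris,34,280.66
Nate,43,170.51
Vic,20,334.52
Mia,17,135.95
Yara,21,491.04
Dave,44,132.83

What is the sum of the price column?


Values in 'price' column:
  Row 1: 421.35
  Row 2: 280.66
  Row 3: 170.51
  Row 4: 334.52
  Row 5: 135.95
  Row 6: 491.04
  Row 7: 132.83
Sum = 421.35 + 280.66 + 170.51 + 334.52 + 135.95 + 491.04 + 132.83 = 1966.86

ANSWER: 1966.86


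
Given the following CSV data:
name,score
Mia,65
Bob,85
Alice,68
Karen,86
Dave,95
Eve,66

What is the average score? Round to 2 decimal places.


Scores: 65, 85, 68, 86, 95, 66
Sum = 465
Count = 6
Average = 465 / 6 = 77.50

ANSWER: 77.50


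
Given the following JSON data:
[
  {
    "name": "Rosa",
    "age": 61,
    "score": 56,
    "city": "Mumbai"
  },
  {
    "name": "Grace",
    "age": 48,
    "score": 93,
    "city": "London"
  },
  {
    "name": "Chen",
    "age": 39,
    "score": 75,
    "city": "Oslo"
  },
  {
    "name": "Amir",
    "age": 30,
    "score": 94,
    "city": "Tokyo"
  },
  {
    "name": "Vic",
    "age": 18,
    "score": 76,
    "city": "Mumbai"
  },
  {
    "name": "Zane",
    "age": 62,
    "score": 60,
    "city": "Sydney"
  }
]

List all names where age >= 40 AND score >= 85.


Checking both conditions:
  Rosa (age=61, score=56) -> no
  Grace (age=48, score=93) -> YES
  Chen (age=39, score=75) -> no
  Amir (age=30, score=94) -> no
  Vic (age=18, score=76) -> no
  Zane (age=62, score=60) -> no


ANSWER: Grace


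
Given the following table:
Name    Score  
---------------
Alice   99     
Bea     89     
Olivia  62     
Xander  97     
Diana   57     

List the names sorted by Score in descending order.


Sorting by Score (descending):
  Alice: 99
  Xander: 97
  Bea: 89
  Olivia: 62
  Diana: 57


ANSWER: Alice, Xander, Bea, Olivia, Diana


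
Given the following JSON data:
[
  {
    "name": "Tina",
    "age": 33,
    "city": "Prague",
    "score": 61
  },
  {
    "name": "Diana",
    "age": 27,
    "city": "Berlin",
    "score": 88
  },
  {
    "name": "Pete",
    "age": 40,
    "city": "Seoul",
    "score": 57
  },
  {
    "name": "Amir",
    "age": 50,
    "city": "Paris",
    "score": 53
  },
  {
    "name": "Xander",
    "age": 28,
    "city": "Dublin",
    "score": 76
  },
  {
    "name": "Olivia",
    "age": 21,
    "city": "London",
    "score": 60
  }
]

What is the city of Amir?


Looking up record where name = Amir
Record index: 3
Field 'city' = Paris

ANSWER: Paris


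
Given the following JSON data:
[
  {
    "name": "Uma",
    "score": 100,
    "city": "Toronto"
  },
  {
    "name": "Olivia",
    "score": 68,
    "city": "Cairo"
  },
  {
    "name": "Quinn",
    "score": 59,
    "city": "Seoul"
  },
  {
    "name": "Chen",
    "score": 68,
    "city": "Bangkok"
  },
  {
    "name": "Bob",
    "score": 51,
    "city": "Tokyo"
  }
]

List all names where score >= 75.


Filtering records where score >= 75:
  Uma (score=100) -> YES
  Olivia (score=68) -> no
  Quinn (score=59) -> no
  Chen (score=68) -> no
  Bob (score=51) -> no


ANSWER: Uma


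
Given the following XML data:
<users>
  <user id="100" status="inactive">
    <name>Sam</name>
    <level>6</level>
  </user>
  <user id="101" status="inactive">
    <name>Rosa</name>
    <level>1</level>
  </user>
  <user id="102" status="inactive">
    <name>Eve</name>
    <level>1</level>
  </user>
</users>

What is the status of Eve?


Finding user with name = Eve
user id="102" status="inactive"

ANSWER: inactive


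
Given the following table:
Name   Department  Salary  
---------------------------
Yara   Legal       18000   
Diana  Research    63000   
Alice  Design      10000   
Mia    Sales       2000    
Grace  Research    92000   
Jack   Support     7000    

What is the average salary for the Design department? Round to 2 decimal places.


Design department members:
  Alice: 10000
Sum = 10000
Count = 1
Average = 10000 / 1 = 10000.00

ANSWER: 10000.00


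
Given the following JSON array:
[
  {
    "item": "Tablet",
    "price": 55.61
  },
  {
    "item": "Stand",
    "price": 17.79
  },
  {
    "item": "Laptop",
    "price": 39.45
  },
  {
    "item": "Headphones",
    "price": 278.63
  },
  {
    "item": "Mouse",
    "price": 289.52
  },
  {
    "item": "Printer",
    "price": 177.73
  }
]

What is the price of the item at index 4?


Array index 4 -> Mouse
price = 289.52

ANSWER: 289.52


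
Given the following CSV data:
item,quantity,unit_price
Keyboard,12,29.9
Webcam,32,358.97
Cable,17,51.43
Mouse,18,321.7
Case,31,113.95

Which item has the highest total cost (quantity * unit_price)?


Computing row totals:
  Keyboard: 358.8
  Webcam: 11487.04
  Cable: 874.31
  Mouse: 5790.6
  Case: 3532.45
Maximum: Webcam (11487.04)

ANSWER: Webcam


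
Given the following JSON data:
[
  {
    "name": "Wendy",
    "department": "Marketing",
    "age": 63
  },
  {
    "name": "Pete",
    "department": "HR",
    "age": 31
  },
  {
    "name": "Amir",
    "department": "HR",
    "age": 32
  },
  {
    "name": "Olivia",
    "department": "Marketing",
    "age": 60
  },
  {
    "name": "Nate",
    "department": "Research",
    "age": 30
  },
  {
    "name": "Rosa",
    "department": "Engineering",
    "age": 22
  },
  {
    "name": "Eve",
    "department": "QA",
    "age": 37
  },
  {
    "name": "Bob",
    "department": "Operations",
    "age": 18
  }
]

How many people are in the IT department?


Scanning records for department = IT
  No matches found
Count: 0

ANSWER: 0


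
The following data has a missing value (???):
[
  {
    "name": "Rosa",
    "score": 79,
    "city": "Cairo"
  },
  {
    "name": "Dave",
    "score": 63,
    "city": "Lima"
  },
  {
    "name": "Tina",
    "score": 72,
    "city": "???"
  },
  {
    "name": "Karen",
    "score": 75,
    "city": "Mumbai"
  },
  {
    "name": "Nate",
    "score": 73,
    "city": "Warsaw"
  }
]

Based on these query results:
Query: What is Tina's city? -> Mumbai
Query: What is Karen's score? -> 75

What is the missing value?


The missing value is Tina's city
From query: Tina's city = Mumbai

ANSWER: Mumbai


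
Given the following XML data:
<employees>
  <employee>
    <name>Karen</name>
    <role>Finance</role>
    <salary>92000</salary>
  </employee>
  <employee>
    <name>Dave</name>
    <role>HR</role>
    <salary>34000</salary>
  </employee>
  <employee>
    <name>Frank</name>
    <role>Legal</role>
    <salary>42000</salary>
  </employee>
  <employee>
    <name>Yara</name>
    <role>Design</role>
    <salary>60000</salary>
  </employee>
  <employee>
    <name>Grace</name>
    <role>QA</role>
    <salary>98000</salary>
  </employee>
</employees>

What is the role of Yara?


Searching for <employee> with <name>Yara</name>
Found at position 4
<role>Design</role>

ANSWER: Design


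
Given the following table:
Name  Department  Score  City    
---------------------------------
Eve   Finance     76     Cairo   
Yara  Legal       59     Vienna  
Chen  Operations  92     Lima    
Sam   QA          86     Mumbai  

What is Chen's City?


Row 3: Chen
City = Lima

ANSWER: Lima


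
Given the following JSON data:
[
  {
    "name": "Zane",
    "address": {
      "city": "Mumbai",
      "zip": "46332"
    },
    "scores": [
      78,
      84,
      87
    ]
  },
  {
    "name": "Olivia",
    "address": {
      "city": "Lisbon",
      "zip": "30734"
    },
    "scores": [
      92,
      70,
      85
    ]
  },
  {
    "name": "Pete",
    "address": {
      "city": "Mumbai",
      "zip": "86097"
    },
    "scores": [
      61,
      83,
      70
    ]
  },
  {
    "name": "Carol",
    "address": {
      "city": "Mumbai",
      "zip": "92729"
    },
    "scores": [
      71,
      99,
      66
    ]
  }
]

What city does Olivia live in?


Path: records[1].address.city
Value: Lisbon

ANSWER: Lisbon


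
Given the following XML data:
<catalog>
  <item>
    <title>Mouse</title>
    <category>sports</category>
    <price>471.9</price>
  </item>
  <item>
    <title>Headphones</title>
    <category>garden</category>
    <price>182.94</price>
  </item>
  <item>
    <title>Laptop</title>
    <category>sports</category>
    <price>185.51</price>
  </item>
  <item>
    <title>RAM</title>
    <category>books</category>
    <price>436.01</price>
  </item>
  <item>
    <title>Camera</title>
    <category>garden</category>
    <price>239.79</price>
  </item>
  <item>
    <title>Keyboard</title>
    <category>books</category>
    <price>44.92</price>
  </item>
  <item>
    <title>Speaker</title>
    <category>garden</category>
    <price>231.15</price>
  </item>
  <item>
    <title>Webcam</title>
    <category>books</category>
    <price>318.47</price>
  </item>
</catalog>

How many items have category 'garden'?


Scanning <item> elements for <category>garden</category>:
  Item 2: Headphones -> MATCH
  Item 5: Camera -> MATCH
  Item 7: Speaker -> MATCH
Count: 3

ANSWER: 3


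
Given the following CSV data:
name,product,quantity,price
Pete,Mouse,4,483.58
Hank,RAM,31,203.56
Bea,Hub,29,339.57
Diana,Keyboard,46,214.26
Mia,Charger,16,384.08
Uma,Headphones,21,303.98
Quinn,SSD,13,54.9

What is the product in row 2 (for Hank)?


Row 2: Hank
Column 'product' = RAM

ANSWER: RAM


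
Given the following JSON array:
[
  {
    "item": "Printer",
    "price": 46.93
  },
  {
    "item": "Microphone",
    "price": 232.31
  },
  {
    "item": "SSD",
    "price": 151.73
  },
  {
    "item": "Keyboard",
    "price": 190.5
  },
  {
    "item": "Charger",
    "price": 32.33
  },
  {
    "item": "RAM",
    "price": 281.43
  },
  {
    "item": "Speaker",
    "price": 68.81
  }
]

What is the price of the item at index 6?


Array index 6 -> Speaker
price = 68.81

ANSWER: 68.81


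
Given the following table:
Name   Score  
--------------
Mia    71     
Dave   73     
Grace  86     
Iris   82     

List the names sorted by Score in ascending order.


Sorting by Score (ascending):
  Mia: 71
  Dave: 73
  Iris: 82
  Grace: 86


ANSWER: Mia, Dave, Iris, Grace


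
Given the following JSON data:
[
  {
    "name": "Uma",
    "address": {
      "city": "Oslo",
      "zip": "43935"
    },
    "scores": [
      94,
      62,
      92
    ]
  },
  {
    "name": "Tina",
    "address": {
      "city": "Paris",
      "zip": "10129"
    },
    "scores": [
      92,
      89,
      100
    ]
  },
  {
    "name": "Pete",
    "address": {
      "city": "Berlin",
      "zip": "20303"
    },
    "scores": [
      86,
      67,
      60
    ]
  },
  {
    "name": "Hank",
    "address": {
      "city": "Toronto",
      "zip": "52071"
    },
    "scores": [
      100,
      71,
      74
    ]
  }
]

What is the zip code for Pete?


Path: records[2].address.zip
Value: 20303

ANSWER: 20303


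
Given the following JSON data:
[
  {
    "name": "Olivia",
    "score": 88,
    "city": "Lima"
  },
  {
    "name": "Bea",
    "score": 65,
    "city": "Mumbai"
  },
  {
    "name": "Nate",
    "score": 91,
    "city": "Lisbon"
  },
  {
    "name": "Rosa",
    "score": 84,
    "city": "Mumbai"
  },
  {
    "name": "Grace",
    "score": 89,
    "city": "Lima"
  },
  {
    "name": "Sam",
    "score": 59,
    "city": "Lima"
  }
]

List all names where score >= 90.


Filtering records where score >= 90:
  Olivia (score=88) -> no
  Bea (score=65) -> no
  Nate (score=91) -> YES
  Rosa (score=84) -> no
  Grace (score=89) -> no
  Sam (score=59) -> no


ANSWER: Nate


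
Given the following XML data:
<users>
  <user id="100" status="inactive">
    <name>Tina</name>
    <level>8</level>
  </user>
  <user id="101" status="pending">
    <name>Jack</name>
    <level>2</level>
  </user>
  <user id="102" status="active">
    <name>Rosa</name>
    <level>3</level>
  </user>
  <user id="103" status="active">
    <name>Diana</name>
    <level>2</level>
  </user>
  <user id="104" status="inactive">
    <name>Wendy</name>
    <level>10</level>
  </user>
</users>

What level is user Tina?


Finding user: Tina
<level>8</level>

ANSWER: 8


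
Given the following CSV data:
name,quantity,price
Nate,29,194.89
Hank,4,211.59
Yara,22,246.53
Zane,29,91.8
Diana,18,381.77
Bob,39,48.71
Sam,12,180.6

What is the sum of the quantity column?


Values in 'quantity' column:
  Row 1: 29
  Row 2: 4
  Row 3: 22
  Row 4: 29
  Row 5: 18
  Row 6: 39
  Row 7: 12
Sum = 29 + 4 + 22 + 29 + 18 + 39 + 12 = 153

ANSWER: 153


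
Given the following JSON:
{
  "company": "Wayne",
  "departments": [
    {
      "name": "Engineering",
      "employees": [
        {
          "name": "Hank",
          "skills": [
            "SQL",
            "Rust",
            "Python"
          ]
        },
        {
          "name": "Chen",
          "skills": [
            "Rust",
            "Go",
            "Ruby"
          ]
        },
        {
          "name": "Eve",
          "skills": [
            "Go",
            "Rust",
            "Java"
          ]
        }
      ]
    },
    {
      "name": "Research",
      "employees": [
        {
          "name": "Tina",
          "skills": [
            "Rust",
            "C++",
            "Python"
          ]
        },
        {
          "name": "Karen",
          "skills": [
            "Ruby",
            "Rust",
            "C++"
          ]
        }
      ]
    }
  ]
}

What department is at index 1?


Path: departments[1].name
Value: Research

ANSWER: Research


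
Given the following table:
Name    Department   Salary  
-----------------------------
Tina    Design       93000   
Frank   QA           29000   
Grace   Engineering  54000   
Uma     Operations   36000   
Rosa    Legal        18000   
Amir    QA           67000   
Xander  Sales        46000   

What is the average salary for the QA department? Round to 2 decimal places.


QA department members:
  Frank: 29000
  Amir: 67000
Sum = 96000
Count = 2
Average = 96000 / 2 = 48000.00

ANSWER: 48000.00


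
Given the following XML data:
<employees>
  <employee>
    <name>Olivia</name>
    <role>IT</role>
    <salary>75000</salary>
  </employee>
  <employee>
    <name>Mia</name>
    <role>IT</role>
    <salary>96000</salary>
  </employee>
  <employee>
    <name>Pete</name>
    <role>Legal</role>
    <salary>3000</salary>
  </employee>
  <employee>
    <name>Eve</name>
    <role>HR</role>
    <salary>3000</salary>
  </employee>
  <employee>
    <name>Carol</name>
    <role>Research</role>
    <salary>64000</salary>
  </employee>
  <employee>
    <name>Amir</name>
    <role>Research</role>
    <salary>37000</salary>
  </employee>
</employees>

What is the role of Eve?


Searching for <employee> with <name>Eve</name>
Found at position 4
<role>HR</role>

ANSWER: HR


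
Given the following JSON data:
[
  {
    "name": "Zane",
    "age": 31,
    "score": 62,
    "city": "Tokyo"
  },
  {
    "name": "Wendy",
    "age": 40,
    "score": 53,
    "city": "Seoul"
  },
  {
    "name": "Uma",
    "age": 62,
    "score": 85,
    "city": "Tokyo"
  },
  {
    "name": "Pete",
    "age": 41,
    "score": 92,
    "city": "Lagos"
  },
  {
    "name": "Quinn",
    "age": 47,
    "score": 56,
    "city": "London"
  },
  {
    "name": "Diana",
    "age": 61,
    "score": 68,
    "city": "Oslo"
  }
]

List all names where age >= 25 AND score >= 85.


Checking both conditions:
  Zane (age=31, score=62) -> no
  Wendy (age=40, score=53) -> no
  Uma (age=62, score=85) -> YES
  Pete (age=41, score=92) -> YES
  Quinn (age=47, score=56) -> no
  Diana (age=61, score=68) -> no


ANSWER: Uma, Pete


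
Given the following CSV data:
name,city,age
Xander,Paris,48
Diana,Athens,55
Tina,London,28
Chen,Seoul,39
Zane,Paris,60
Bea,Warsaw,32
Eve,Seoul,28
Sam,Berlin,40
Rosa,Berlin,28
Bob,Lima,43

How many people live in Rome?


Scanning city column for 'Rome':
Total matches: 0

ANSWER: 0


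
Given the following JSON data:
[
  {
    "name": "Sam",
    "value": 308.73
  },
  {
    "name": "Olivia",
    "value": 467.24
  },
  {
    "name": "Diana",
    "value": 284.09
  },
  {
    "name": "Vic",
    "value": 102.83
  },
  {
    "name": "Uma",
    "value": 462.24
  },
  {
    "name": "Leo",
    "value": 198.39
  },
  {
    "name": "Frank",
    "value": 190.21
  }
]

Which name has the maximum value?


Comparing values:
  Sam: 308.73
  Olivia: 467.24
  Diana: 284.09
  Vic: 102.83
  Uma: 462.24
  Leo: 198.39
  Frank: 190.21
Maximum: Olivia (467.24)

ANSWER: Olivia


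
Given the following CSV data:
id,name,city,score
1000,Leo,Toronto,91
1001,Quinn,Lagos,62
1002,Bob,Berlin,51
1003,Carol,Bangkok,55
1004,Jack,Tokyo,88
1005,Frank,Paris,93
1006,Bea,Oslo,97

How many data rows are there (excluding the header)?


Counting rows (excluding header):
Header: id,name,city,score
Data rows: 7

ANSWER: 7


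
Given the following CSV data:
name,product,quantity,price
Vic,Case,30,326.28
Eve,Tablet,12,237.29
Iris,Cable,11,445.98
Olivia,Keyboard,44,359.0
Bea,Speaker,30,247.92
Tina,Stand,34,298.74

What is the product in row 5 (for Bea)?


Row 5: Bea
Column 'product' = Speaker

ANSWER: Speaker


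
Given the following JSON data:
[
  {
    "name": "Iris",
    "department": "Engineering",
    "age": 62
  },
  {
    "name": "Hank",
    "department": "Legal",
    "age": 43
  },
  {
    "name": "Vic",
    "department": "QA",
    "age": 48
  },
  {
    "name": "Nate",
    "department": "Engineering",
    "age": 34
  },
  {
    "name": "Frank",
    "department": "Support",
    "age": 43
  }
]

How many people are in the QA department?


Scanning records for department = QA
  Record 2: Vic
Count: 1

ANSWER: 1


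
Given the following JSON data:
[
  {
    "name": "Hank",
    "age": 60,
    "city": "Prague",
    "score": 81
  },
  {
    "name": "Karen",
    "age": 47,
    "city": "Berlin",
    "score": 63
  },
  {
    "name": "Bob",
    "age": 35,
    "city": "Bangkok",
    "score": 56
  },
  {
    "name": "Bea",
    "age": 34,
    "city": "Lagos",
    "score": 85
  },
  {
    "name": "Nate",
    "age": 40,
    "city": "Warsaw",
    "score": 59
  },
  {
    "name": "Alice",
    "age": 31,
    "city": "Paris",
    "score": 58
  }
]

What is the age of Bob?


Looking up record where name = Bob
Record index: 2
Field 'age' = 35

ANSWER: 35


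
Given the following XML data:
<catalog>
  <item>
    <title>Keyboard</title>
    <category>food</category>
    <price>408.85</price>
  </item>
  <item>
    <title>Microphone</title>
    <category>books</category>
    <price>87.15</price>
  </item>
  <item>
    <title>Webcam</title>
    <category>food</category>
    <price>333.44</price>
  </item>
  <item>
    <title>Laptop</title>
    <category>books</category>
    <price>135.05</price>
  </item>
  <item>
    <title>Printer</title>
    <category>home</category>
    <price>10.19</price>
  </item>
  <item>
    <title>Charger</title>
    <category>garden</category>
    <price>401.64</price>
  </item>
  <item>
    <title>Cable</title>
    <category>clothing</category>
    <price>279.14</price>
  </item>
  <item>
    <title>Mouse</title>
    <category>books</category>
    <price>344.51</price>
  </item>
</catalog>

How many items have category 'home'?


Scanning <item> elements for <category>home</category>:
  Item 5: Printer -> MATCH
Count: 1

ANSWER: 1


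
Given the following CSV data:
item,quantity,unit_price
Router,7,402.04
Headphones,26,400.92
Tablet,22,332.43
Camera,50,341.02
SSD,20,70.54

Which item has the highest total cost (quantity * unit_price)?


Computing row totals:
  Router: 2814.28
  Headphones: 10423.92
  Tablet: 7313.46
  Camera: 17051.0
  SSD: 1410.8
Maximum: Camera (17051.0)

ANSWER: Camera


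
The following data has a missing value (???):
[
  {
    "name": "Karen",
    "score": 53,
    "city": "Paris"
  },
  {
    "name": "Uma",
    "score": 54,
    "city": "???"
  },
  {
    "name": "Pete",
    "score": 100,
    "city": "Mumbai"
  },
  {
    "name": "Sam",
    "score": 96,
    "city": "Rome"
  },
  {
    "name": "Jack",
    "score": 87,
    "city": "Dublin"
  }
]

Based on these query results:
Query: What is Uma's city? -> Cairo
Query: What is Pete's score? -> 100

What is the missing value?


The missing value is Uma's city
From query: Uma's city = Cairo

ANSWER: Cairo


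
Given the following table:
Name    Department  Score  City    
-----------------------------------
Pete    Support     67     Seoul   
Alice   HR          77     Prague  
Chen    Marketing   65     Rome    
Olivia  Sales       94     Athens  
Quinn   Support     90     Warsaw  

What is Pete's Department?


Row 1: Pete
Department = Support

ANSWER: Support


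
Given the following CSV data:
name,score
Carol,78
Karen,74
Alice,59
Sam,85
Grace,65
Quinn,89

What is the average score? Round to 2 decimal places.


Scores: 78, 74, 59, 85, 65, 89
Sum = 450
Count = 6
Average = 450 / 6 = 75.00

ANSWER: 75.00


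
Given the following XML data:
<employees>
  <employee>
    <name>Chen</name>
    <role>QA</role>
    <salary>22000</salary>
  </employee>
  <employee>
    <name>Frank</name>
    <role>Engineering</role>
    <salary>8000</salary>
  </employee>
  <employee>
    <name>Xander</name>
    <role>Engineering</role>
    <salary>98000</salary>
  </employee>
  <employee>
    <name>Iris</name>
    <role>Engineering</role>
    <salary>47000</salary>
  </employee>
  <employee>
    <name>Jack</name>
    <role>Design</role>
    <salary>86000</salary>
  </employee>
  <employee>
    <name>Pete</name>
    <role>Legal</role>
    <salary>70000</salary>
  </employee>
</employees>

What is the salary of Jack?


Searching for <employee> with <name>Jack</name>
Found at position 5
<salary>86000</salary>

ANSWER: 86000


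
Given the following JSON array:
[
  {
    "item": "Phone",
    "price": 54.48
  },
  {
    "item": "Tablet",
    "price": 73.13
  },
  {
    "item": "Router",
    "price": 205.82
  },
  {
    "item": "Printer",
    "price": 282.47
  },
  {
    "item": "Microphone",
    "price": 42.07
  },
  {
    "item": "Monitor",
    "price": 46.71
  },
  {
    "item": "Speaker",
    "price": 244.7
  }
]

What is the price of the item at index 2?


Array index 2 -> Router
price = 205.82

ANSWER: 205.82


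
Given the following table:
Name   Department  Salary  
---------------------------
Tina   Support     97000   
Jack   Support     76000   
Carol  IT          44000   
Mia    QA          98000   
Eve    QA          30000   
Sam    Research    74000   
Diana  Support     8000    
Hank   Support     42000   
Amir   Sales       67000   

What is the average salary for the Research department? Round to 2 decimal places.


Research department members:
  Sam: 74000
Sum = 74000
Count = 1
Average = 74000 / 1 = 74000.00

ANSWER: 74000.00


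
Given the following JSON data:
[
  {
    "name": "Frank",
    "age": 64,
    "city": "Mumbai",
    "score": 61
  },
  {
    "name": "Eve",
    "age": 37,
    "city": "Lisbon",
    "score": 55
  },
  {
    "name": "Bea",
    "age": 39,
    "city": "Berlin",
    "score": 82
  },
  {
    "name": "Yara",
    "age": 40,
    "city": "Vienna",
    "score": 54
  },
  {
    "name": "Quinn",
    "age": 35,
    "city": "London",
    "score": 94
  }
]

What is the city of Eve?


Looking up record where name = Eve
Record index: 1
Field 'city' = Lisbon

ANSWER: Lisbon


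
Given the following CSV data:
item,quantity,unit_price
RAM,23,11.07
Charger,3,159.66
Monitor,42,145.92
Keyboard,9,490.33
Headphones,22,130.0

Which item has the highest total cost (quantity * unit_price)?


Computing row totals:
  RAM: 254.61
  Charger: 478.98
  Monitor: 6128.64
  Keyboard: 4412.97
  Headphones: 2860.0
Maximum: Monitor (6128.64)

ANSWER: Monitor


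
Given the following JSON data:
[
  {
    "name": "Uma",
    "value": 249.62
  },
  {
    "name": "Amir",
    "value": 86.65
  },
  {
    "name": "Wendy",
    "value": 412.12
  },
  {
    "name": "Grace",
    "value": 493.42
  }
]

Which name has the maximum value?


Comparing values:
  Uma: 249.62
  Amir: 86.65
  Wendy: 412.12
  Grace: 493.42
Maximum: Grace (493.42)

ANSWER: Grace


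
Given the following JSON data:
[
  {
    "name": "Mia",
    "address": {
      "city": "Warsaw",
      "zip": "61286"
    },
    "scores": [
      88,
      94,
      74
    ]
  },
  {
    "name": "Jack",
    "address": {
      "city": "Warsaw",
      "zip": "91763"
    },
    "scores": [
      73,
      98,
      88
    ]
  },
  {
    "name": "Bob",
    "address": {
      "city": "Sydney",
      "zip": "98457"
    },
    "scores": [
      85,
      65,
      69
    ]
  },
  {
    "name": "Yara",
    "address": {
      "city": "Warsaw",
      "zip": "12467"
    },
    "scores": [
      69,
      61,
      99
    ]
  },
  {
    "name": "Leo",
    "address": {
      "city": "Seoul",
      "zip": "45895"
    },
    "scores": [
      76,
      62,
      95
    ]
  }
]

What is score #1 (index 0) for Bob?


Path: records[2].scores[0]
Value: 85

ANSWER: 85


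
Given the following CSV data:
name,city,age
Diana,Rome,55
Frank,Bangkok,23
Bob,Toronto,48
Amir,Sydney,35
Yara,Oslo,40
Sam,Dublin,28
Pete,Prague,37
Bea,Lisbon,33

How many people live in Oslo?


Scanning city column for 'Oslo':
  Row 5: Yara -> MATCH
Total matches: 1

ANSWER: 1


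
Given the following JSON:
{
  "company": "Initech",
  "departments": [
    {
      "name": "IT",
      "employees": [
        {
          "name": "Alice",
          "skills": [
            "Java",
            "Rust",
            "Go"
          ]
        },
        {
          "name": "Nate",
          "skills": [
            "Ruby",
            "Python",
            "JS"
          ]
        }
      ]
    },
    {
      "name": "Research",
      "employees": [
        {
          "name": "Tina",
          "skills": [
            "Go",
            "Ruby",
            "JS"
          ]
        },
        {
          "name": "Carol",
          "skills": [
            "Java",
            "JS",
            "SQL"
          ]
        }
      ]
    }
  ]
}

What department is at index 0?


Path: departments[0].name
Value: IT

ANSWER: IT


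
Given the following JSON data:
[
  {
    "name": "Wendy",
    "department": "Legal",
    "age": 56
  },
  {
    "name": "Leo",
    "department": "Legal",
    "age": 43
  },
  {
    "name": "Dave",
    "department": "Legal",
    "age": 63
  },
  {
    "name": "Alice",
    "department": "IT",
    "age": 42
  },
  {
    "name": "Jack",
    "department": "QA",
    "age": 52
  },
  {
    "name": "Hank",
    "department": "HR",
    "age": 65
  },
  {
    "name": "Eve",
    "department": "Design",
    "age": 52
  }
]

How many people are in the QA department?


Scanning records for department = QA
  Record 4: Jack
Count: 1

ANSWER: 1
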